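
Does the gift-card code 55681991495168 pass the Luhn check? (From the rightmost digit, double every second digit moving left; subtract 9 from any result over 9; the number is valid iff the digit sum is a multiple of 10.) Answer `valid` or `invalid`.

From the right, keep odd positions and double even positions (subtract 9 from any doubled value over 9):
  doubled (positions 2,4,...): 3 1 8 9 2 3 1 → sum 27
  kept (positions 1,3,...): 8 1 9 1 9 8 5 → sum 41
Total = 68.
68 mod 10 = 8, so the number is invalid.

invalid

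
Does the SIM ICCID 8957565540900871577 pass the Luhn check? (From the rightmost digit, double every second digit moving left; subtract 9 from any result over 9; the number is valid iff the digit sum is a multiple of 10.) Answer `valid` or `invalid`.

From the right, keep odd positions and double even positions (subtract 9 from any doubled value over 9):
  doubled (positions 2,4,...): 5 2 7 0 0 1 3 5 9 → sum 32
  kept (positions 1,3,...): 7 5 7 0 9 4 5 5 5 8 → sum 55
Total = 87.
87 mod 10 = 7, so the number is invalid.

invalid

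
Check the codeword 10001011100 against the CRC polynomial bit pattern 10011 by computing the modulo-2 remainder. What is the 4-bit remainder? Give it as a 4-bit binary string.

Modulo-2 division of 10001011100 by 10011:
  pos 0: 10001 XOR 10011 = 00010
  pos 3: 10011 XOR 10011 = 00000
Remainder = 0100 (nonzero — an error is detected).

0100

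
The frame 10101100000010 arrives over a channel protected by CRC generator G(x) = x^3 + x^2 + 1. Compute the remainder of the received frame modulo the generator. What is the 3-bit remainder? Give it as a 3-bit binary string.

Modulo-2 division of 10101100000010 by 1101:
  pos 0: 1010 XOR 1101 = 0111
  pos 1: 1111 XOR 1101 = 0010
  pos 3: 1010 XOR 1101 = 0111
  pos 4: 1110 XOR 1101 = 0011
  pos 6: 1100 XOR 1101 = 0001
  pos 9: 1001 XOR 1101 = 0100
  pos 10: 1000 XOR 1101 = 0101
Remainder = 101 (nonzero — an error is detected).

101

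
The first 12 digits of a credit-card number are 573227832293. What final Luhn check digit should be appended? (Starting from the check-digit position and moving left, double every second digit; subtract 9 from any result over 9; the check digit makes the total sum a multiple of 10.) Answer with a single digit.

1

Partial digits right→left: 3 9 2 2 3 8 7 2 2 3 7 5
Double every second digit counting from the check-digit position (so the 1st, 3rd, 5th, ... of the partial from the right).
  doubled (with −9 where >9): 6 4 6 5 4 5 → sum 30
  kept as-is: 9 2 8 2 3 5 → sum 29
Total = 30 + 29 = 59.
Check digit = (10 − (59 mod 10)) mod 10 = 1.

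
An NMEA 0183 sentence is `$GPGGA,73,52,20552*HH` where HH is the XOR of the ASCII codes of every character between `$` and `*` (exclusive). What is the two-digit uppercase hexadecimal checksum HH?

XOR the ASCII codes of the payload characters:
  'G' = 0x47 → acc = 0x47
  'P' = 0x50 → acc = 0x17
  'G' = 0x47 → acc = 0x50
  'G' = 0x47 → acc = 0x17
  'A' = 0x41 → acc = 0x56
  ',' = 0x2C → acc = 0x7A
  '7' = 0x37 → acc = 0x4D
  '3' = 0x33 → acc = 0x7E
  ',' = 0x2C → acc = 0x52
  '5' = 0x35 → acc = 0x67
  '2' = 0x32 → acc = 0x55
  ',' = 0x2C → acc = 0x79
  '2' = 0x32 → acc = 0x4B
  '0' = 0x30 → acc = 0x7B
  '5' = 0x35 → acc = 0x4E
  '5' = 0x35 → acc = 0x7B
  '2' = 0x32 → acc = 0x49
Checksum = 0x49.

49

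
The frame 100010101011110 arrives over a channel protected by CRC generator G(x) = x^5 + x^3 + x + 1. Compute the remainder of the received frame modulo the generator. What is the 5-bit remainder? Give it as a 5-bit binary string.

Modulo-2 division of 100010101011110 by 101011:
  pos 0: 100010 XOR 101011 = 001001
  pos 2: 100110 XOR 101011 = 001101
  pos 4: 110110 XOR 101011 = 011101
  pos 5: 111011 XOR 101011 = 010000
  pos 6: 100001 XOR 101011 = 001010
  pos 8: 101011 XOR 101011 = 000000
Remainder = 00000 (zero — the frame passes the CRC check).

00000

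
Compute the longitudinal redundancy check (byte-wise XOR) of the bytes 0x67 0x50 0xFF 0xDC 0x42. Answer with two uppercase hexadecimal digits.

XOR the bytes together:
  start with 0x67
  0x67 ⊕ 0x50 = 0x37
  0x37 ⊕ 0xFF = 0xC8
  0xC8 ⊕ 0xDC = 0x14
  0x14 ⊕ 0x42 = 0x56

56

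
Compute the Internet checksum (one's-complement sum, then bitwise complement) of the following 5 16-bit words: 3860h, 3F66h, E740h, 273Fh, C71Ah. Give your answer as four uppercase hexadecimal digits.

One's-complement addition (fold any carry out of bit 15 back into bit 0):
  0x3860 + 0x3F66 = 0x077C6
  0x77C6 + 0xE740 = 0x15F06 → wrap carry → 0x5F07
  0x5F07 + 0x273F = 0x08646
  0x8646 + 0xC71A = 0x14D60 → wrap carry → 0x4D61
One's-complement sum = 0x4D61.
Checksum = ~0x4D61 & 0xFFFF = 0xB29E.

B29E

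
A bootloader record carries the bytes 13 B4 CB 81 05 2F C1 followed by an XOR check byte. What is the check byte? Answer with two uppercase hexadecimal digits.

06

XOR the bytes together:
  start with 0x13
  0x13 ⊕ 0xB4 = 0xA7
  0xA7 ⊕ 0xCB = 0x6C
  0x6C ⊕ 0x81 = 0xED
  0xED ⊕ 0x05 = 0xE8
  0xE8 ⊕ 0x2F = 0xC7
  0xC7 ⊕ 0xC1 = 0x06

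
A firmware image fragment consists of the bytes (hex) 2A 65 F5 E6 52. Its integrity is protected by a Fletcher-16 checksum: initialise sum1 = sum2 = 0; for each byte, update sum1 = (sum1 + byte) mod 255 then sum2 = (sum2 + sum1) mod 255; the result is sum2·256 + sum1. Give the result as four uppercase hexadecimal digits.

Running sums (mod 255):
  after byte 0 (2A): sum1=42, sum2=42
  after byte 1 (65): sum1=143, sum2=185
  after byte 2 (F5): sum1=133, sum2=63
  after byte 3 (E6): sum1=108, sum2=171
  after byte 4 (52): sum1=190, sum2=106
Checksum = sum2·256 + sum1 = 106·256 + 190 = 27326 = 0x6ABE.

6ABE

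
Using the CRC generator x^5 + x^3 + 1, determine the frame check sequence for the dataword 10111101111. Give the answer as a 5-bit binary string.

11101

Append 5 zeros: 1011110111100000. Divide by 101001 (XOR where the leading bit is 1):
  pos 0: 101111 XOR 101001 = 000110
  pos 3: 110011 XOR 101001 = 011010
  pos 4: 110101 XOR 101001 = 011100
  pos 5: 111001 XOR 101001 = 010000
  pos 6: 100000 XOR 101001 = 001001
  pos 8: 100100 XOR 101001 = 001101
  pos 10: 110100 XOR 101001 = 011101
Remainder (last 5 bits) = 11101. This is the CRC / FCS.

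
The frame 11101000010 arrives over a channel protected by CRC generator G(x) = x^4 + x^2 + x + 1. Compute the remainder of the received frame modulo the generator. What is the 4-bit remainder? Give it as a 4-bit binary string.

Modulo-2 division of 11101000010 by 10111:
  pos 0: 11101 XOR 10111 = 01010
  pos 1: 10100 XOR 10111 = 00011
  pos 4: 11000 XOR 10111 = 01111
  pos 5: 11111 XOR 10111 = 01000
  pos 6: 10000 XOR 10111 = 00111
Remainder = 0111 (nonzero — an error is detected).

0111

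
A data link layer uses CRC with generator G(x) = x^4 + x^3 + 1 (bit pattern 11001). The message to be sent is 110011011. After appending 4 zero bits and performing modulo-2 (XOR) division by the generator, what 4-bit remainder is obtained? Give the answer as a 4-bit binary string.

Append 4 zeros: 1100110110000. Divide by 11001 (XOR where the leading bit is 1):
  pos 0: 11001 XOR 11001 = 00000
  pos 5: 10110 XOR 11001 = 01111
  pos 6: 11110 XOR 11001 = 00111
  pos 8: 11100 XOR 11001 = 00101
Remainder (last 4 bits) = 0101. This is the CRC / FCS.

0101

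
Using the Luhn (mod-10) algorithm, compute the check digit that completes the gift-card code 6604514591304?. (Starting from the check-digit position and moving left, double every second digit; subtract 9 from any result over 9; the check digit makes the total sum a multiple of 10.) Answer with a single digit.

8

Partial digits right→left: 4 0 3 1 9 5 4 1 5 4 0 6 6
Double every second digit counting from the check-digit position (so the 1st, 3rd, 5th, ... of the partial from the right).
  doubled (with −9 where >9): 8 6 9 8 1 0 3 → sum 35
  kept as-is: 0 1 5 1 4 6 → sum 17
Total = 35 + 17 = 52.
Check digit = (10 − (52 mod 10)) mod 10 = 8.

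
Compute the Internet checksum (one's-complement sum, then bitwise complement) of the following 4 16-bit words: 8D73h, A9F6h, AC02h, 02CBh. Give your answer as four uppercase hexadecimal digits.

One's-complement addition (fold any carry out of bit 15 back into bit 0):
  0x8D73 + 0xA9F6 = 0x13769 → wrap carry → 0x376A
  0x376A + 0xAC02 = 0x0E36C
  0xE36C + 0x02CB = 0x0E637
One's-complement sum = 0xE637.
Checksum = ~0xE637 & 0xFFFF = 0x19C8.

19C8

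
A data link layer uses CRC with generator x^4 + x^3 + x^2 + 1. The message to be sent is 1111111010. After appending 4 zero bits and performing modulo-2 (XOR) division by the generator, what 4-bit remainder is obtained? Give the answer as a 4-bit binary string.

Append 4 zeros: 11111110100000. Divide by 11101 (XOR where the leading bit is 1):
  pos 0: 11111 XOR 11101 = 00010
  pos 3: 10110 XOR 11101 = 01011
  pos 4: 10111 XOR 11101 = 01010
  pos 5: 10100 XOR 11101 = 01001
  pos 6: 10010 XOR 11101 = 01111
  pos 7: 11110 XOR 11101 = 00011
Remainder (last 4 bits) = 1100. This is the CRC / FCS.

1100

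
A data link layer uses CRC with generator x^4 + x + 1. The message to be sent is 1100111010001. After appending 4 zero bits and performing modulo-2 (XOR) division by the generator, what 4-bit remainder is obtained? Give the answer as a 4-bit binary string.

Append 4 zeros: 11001110100010000. Divide by 10011 (XOR where the leading bit is 1):
  pos 0: 11001 XOR 10011 = 01010
  pos 1: 10101 XOR 10011 = 00110
  pos 3: 11010 XOR 10011 = 01001
  pos 4: 10011 XOR 10011 = 00000
  pos 12: 10000 XOR 10011 = 00011
Remainder (last 4 bits) = 0011. This is the CRC / FCS.

0011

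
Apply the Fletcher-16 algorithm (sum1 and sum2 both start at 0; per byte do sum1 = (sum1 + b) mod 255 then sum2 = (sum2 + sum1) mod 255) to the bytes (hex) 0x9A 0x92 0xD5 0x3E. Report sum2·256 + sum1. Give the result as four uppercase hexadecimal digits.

0C41

Running sums (mod 255):
  after byte 0 (0x9A): sum1=154, sum2=154
  after byte 1 (0x92): sum1=45, sum2=199
  after byte 2 (0xD5): sum1=3, sum2=202
  after byte 3 (0x3E): sum1=65, sum2=12
Checksum = sum2·256 + sum1 = 12·256 + 65 = 3137 = 0x0C41.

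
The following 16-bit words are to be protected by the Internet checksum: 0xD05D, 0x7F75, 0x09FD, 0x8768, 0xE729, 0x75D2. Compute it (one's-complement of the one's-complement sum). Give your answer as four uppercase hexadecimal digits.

C1CA

One's-complement addition (fold any carry out of bit 15 back into bit 0):
  0xD05D + 0x7F75 = 0x14FD2 → wrap carry → 0x4FD3
  0x4FD3 + 0x09FD = 0x059D0
  0x59D0 + 0x8768 = 0x0E138
  0xE138 + 0xE729 = 0x1C861 → wrap carry → 0xC862
  0xC862 + 0x75D2 = 0x13E34 → wrap carry → 0x3E35
One's-complement sum = 0x3E35.
Checksum = ~0x3E35 & 0xFFFF = 0xC1CA.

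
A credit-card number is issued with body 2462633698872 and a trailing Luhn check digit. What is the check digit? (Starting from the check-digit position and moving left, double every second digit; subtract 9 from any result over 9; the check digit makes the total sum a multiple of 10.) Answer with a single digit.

4

Partial digits right→left: 2 7 8 8 9 6 3 3 6 2 6 4 2
Double every second digit counting from the check-digit position (so the 1st, 3rd, 5th, ... of the partial from the right).
  doubled (with −9 where >9): 4 7 9 6 3 3 4 → sum 36
  kept as-is: 7 8 6 3 2 4 → sum 30
Total = 36 + 30 = 66.
Check digit = (10 − (66 mod 10)) mod 10 = 4.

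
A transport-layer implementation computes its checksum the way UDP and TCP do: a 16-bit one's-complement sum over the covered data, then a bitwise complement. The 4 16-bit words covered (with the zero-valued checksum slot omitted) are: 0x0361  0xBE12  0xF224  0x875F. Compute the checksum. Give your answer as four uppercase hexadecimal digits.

One's-complement addition (fold any carry out of bit 15 back into bit 0):
  0x0361 + 0xBE12 = 0x0C173
  0xC173 + 0xF224 = 0x1B397 → wrap carry → 0xB398
  0xB398 + 0x875F = 0x13AF7 → wrap carry → 0x3AF8
One's-complement sum = 0x3AF8.
Checksum = ~0x3AF8 & 0xFFFF = 0xC507.

C507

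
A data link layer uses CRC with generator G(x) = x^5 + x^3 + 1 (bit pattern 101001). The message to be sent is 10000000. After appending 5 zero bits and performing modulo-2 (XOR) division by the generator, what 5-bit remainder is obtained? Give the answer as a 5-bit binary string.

Append 5 zeros: 1000000000000. Divide by 101001 (XOR where the leading bit is 1):
  pos 0: 100000 XOR 101001 = 001001
  pos 2: 100100 XOR 101001 = 001101
  pos 4: 110100 XOR 101001 = 011101
  pos 5: 111010 XOR 101001 = 010011
  pos 6: 100110 XOR 101001 = 001111
Remainder (last 5 bits) = 11110. This is the CRC / FCS.

11110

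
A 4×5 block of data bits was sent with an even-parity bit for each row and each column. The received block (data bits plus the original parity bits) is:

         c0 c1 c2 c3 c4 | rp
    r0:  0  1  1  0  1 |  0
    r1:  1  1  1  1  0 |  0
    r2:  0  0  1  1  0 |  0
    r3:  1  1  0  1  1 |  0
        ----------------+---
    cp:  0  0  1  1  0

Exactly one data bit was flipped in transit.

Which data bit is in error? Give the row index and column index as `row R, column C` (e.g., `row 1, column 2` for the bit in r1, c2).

row 0, column 1

Recompute each row's even parity and compare to rp:
  r0: data parity 1, sent rp 0 → mismatch
  r1: data parity 0, sent rp 0 → ok
  r2: data parity 0, sent rp 0 → ok
  r3: data parity 0, sent rp 0 → ok
Recompute each column's even parity and compare to cp:
  c0: data parity 0, sent cp 0 → ok
  c1: data parity 1, sent cp 0 → mismatch
  c2: data parity 1, sent cp 1 → ok
  c3: data parity 1, sent cp 1 → ok
  c4: data parity 0, sent cp 0 → ok
Exactly one row (r0) and one column (c1) fail → the flipped bit is at their intersection.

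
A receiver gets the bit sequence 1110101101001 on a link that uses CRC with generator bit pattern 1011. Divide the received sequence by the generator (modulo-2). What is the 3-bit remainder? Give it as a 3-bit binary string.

Modulo-2 division of 1110101101001 by 1011:
  pos 0: 1110 XOR 1011 = 0101
  pos 1: 1011 XOR 1011 = 0000
  pos 6: 1101 XOR 1011 = 0110
  pos 7: 1100 XOR 1011 = 0111
  pos 8: 1110 XOR 1011 = 0101
  pos 9: 1011 XOR 1011 = 0000
Remainder = 000 (zero — the frame passes the CRC check).

000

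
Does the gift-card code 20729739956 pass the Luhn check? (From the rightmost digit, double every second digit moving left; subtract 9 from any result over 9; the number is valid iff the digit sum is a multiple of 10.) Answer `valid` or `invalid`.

invalid

From the right, keep odd positions and double even positions (subtract 9 from any doubled value over 9):
  doubled (positions 2,4,...): 1 9 5 4 0 → sum 19
  kept (positions 1,3,...): 6 9 3 9 7 2 → sum 36
Total = 55.
55 mod 10 = 5, so the number is invalid.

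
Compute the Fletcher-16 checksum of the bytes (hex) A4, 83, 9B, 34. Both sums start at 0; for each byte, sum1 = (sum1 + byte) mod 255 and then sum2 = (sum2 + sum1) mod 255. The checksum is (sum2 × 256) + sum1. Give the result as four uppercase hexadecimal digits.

Running sums (mod 255):
  after byte 0 (A4): sum1=164, sum2=164
  after byte 1 (83): sum1=40, sum2=204
  after byte 2 (9B): sum1=195, sum2=144
  after byte 3 (34): sum1=247, sum2=136
Checksum = sum2·256 + sum1 = 136·256 + 247 = 35063 = 0x88F7.

88F7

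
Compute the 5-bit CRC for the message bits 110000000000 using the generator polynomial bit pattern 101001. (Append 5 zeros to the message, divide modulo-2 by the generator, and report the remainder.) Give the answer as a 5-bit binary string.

01010

Append 5 zeros: 11000000000000000. Divide by 101001 (XOR where the leading bit is 1):
  pos 0: 110000 XOR 101001 = 011001
  pos 1: 110010 XOR 101001 = 011011
  pos 2: 110110 XOR 101001 = 011111
  pos 3: 111110 XOR 101001 = 010111
  pos 4: 101110 XOR 101001 = 000111
  pos 7: 111000 XOR 101001 = 010001
  pos 8: 100010 XOR 101001 = 001011
  pos 10: 101100 XOR 101001 = 000101
Remainder (last 5 bits) = 01010. This is the CRC / FCS.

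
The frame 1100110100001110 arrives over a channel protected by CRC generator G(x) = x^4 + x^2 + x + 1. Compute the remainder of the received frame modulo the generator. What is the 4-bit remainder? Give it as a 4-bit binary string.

Modulo-2 division of 1100110100001110 by 10111:
  pos 0: 11001 XOR 10111 = 01110
  pos 1: 11101 XOR 10111 = 01010
  pos 2: 10100 XOR 10111 = 00011
  pos 5: 11100 XOR 10111 = 01011
  pos 6: 10110 XOR 10111 = 00001
  pos 10: 10111 XOR 10111 = 00000
Remainder = 0000 (zero — the frame passes the CRC check).

0000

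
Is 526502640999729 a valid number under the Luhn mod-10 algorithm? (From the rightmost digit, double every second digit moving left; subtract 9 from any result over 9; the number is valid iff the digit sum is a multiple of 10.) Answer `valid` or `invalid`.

From the right, keep odd positions and double even positions (subtract 9 from any doubled value over 9):
  doubled (positions 2,4,...): 4 9 9 8 4 1 4 → sum 39
  kept (positions 1,3,...): 9 7 9 0 6 0 6 5 → sum 42
Total = 81.
81 mod 10 = 1, so the number is invalid.

invalid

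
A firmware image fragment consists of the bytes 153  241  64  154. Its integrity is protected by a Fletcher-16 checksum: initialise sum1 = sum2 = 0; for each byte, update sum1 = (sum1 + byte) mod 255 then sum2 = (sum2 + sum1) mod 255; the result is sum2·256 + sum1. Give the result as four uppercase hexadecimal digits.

Running sums (mod 255):
  after byte 0 (153): sum1=153, sum2=153
  after byte 1 (241): sum1=139, sum2=37
  after byte 2 (64): sum1=203, sum2=240
  after byte 3 (154): sum1=102, sum2=87
Checksum = sum2·256 + sum1 = 87·256 + 102 = 22374 = 0x5766.

5766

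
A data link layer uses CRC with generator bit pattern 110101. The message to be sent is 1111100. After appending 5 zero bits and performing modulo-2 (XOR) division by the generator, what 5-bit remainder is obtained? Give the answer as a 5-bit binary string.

Append 5 zeros: 111110000000. Divide by 110101 (XOR where the leading bit is 1):
  pos 0: 111110 XOR 110101 = 001011
  pos 2: 101100 XOR 110101 = 011001
  pos 3: 110010 XOR 110101 = 000111
  pos 6: 111000 XOR 110101 = 001101
Remainder (last 5 bits) = 01101. This is the CRC / FCS.

01101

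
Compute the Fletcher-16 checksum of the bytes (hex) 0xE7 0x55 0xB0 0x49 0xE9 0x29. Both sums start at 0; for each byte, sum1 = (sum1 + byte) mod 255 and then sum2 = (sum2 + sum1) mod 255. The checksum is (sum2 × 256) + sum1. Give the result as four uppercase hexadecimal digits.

B54A

Running sums (mod 255):
  after byte 0 (0xE7): sum1=231, sum2=231
  after byte 1 (0x55): sum1=61, sum2=37
  after byte 2 (0xB0): sum1=237, sum2=19
  after byte 3 (0x49): sum1=55, sum2=74
  after byte 4 (0xE9): sum1=33, sum2=107
  after byte 5 (0x29): sum1=74, sum2=181
Checksum = sum2·256 + sum1 = 181·256 + 74 = 46410 = 0xB54A.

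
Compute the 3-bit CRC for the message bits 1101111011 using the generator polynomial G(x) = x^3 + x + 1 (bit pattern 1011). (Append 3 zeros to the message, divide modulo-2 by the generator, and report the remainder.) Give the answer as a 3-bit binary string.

110

Append 3 zeros: 1101111011000. Divide by 1011 (XOR where the leading bit is 1):
  pos 0: 1101 XOR 1011 = 0110
  pos 1: 1101 XOR 1011 = 0110
  pos 2: 1101 XOR 1011 = 0110
  pos 3: 1101 XOR 1011 = 0110
  pos 4: 1100 XOR 1011 = 0111
  pos 5: 1111 XOR 1011 = 0100
  pos 6: 1001 XOR 1011 = 0010
  pos 8: 1000 XOR 1011 = 0011
Remainder (last 3 bits) = 110. This is the CRC / FCS.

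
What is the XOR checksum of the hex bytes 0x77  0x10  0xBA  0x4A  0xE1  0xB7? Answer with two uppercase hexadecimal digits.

XOR the bytes together:
  start with 0x77
  0x77 ⊕ 0x10 = 0x67
  0x67 ⊕ 0xBA = 0xDD
  0xDD ⊕ 0x4A = 0x97
  0x97 ⊕ 0xE1 = 0x76
  0x76 ⊕ 0xB7 = 0xC1

C1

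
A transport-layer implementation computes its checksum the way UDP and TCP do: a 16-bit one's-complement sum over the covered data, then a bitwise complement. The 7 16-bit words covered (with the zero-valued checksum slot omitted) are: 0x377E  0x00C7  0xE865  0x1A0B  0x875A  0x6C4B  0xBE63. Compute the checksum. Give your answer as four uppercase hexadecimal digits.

One's-complement addition (fold any carry out of bit 15 back into bit 0):
  0x377E + 0x00C7 = 0x03845
  0x3845 + 0xE865 = 0x120AA → wrap carry → 0x20AB
  0x20AB + 0x1A0B = 0x03AB6
  0x3AB6 + 0x875A = 0x0C210
  0xC210 + 0x6C4B = 0x12E5B → wrap carry → 0x2E5C
  0x2E5C + 0xBE63 = 0x0ECBF
One's-complement sum = 0xECBF.
Checksum = ~0xECBF & 0xFFFF = 0x1340.

1340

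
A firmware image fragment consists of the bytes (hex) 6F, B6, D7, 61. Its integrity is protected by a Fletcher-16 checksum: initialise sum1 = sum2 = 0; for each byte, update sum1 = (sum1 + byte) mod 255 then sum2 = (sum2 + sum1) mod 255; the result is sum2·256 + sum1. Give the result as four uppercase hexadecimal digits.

Running sums (mod 255):
  after byte 0 (6F): sum1=111, sum2=111
  after byte 1 (B6): sum1=38, sum2=149
  after byte 2 (D7): sum1=253, sum2=147
  after byte 3 (61): sum1=95, sum2=242
Checksum = sum2·256 + sum1 = 242·256 + 95 = 62047 = 0xF25F.

F25F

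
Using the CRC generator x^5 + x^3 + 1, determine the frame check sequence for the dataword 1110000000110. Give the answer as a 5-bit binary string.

Append 5 zeros: 111000000011000000. Divide by 101001 (XOR where the leading bit is 1):
  pos 0: 111000 XOR 101001 = 010001
  pos 1: 100010 XOR 101001 = 001011
  pos 3: 101100 XOR 101001 = 000101
  pos 6: 101011 XOR 101001 = 000010
  pos 10: 100000 XOR 101001 = 001001
  pos 12: 100100 XOR 101001 = 001101
Remainder (last 5 bits) = 01101. This is the CRC / FCS.

01101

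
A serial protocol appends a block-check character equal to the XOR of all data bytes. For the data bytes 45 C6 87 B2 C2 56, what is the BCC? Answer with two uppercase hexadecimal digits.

22

XOR the bytes together:
  start with 0x45
  0x45 ⊕ 0xC6 = 0x83
  0x83 ⊕ 0x87 = 0x04
  0x04 ⊕ 0xB2 = 0xB6
  0xB6 ⊕ 0xC2 = 0x74
  0x74 ⊕ 0x56 = 0x22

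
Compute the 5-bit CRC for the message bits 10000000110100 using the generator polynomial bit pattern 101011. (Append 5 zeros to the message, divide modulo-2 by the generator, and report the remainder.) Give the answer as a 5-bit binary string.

00000

Append 5 zeros: 1000000011010000000. Divide by 101011 (XOR where the leading bit is 1):
  pos 0: 100000 XOR 101011 = 001011
  pos 2: 101100 XOR 101011 = 000111
  pos 5: 111110 XOR 101011 = 010101
  pos 6: 101011 XOR 101011 = 000000
Remainder (last 5 bits) = 00000. This is the CRC / FCS.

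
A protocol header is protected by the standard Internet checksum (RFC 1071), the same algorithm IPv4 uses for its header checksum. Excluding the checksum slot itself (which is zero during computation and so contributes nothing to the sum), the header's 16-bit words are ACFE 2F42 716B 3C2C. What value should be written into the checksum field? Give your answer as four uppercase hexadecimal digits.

One's-complement addition (fold any carry out of bit 15 back into bit 0):
  0xACFE + 0x2F42 = 0x0DC40
  0xDC40 + 0x716B = 0x14DAB → wrap carry → 0x4DAC
  0x4DAC + 0x3C2C = 0x089D8
One's-complement sum = 0x89D8.
Checksum = ~0x89D8 & 0xFFFF = 0x7627.

7627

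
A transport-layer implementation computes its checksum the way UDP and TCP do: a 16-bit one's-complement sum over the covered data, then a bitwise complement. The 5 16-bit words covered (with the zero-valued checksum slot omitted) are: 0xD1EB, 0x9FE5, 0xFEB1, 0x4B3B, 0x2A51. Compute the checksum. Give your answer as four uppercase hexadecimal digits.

19F0

One's-complement addition (fold any carry out of bit 15 back into bit 0):
  0xD1EB + 0x9FE5 = 0x171D0 → wrap carry → 0x71D1
  0x71D1 + 0xFEB1 = 0x17082 → wrap carry → 0x7083
  0x7083 + 0x4B3B = 0x0BBBE
  0xBBBE + 0x2A51 = 0x0E60F
One's-complement sum = 0xE60F.
Checksum = ~0xE60F & 0xFFFF = 0x19F0.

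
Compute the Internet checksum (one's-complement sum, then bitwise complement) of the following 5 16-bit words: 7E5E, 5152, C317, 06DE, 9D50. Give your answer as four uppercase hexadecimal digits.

One's-complement addition (fold any carry out of bit 15 back into bit 0):
  0x7E5E + 0x5152 = 0x0CFB0
  0xCFB0 + 0xC317 = 0x192C7 → wrap carry → 0x92C8
  0x92C8 + 0x06DE = 0x099A6
  0x99A6 + 0x9D50 = 0x136F6 → wrap carry → 0x36F7
One's-complement sum = 0x36F7.
Checksum = ~0x36F7 & 0xFFFF = 0xC908.

C908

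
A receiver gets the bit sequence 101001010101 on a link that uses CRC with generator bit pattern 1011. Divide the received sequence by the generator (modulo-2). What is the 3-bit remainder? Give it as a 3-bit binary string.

Modulo-2 division of 101001010101 by 1011:
  pos 0: 1010 XOR 1011 = 0001
  pos 3: 1010 XOR 1011 = 0001
  pos 6: 1101 XOR 1011 = 0110
  pos 7: 1100 XOR 1011 = 0111
  pos 8: 1111 XOR 1011 = 0100
Remainder = 100 (nonzero — an error is detected).

100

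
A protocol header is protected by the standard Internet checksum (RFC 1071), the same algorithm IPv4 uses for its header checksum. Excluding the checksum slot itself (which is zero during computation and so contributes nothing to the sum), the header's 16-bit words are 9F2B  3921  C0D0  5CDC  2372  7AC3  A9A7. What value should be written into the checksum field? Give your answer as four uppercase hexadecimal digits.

C228

One's-complement addition (fold any carry out of bit 15 back into bit 0):
  0x9F2B + 0x3921 = 0x0D84C
  0xD84C + 0xC0D0 = 0x1991C → wrap carry → 0x991D
  0x991D + 0x5CDC = 0x0F5F9
  0xF5F9 + 0x2372 = 0x1196B → wrap carry → 0x196C
  0x196C + 0x7AC3 = 0x0942F
  0x942F + 0xA9A7 = 0x13DD6 → wrap carry → 0x3DD7
One's-complement sum = 0x3DD7.
Checksum = ~0x3DD7 & 0xFFFF = 0xC228.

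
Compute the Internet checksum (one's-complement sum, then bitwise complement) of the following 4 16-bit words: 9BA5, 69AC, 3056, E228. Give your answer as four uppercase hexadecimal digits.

E82E

One's-complement addition (fold any carry out of bit 15 back into bit 0):
  0x9BA5 + 0x69AC = 0x10551 → wrap carry → 0x0552
  0x0552 + 0x3056 = 0x035A8
  0x35A8 + 0xE228 = 0x117D0 → wrap carry → 0x17D1
One's-complement sum = 0x17D1.
Checksum = ~0x17D1 & 0xFFFF = 0xE82E.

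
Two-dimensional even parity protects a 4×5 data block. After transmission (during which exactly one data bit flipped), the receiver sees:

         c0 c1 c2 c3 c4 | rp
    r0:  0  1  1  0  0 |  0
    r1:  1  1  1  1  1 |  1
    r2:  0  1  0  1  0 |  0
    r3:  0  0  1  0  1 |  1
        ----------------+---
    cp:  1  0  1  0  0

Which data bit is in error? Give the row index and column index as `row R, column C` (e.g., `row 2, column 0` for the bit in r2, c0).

row 3, column 1

Recompute each row's even parity and compare to rp:
  r0: data parity 0, sent rp 0 → ok
  r1: data parity 1, sent rp 1 → ok
  r2: data parity 0, sent rp 0 → ok
  r3: data parity 0, sent rp 1 → mismatch
Recompute each column's even parity and compare to cp:
  c0: data parity 1, sent cp 1 → ok
  c1: data parity 1, sent cp 0 → mismatch
  c2: data parity 1, sent cp 1 → ok
  c3: data parity 0, sent cp 0 → ok
  c4: data parity 0, sent cp 0 → ok
Exactly one row (r3) and one column (c1) fail → the flipped bit is at their intersection.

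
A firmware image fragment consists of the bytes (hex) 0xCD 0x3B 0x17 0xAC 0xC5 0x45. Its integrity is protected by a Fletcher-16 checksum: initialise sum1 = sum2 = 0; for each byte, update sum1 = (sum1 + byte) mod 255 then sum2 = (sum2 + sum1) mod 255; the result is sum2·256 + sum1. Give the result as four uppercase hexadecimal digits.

2ED7

Running sums (mod 255):
  after byte 0 (0xCD): sum1=205, sum2=205
  after byte 1 (0x3B): sum1=9, sum2=214
  after byte 2 (0x17): sum1=32, sum2=246
  after byte 3 (0xAC): sum1=204, sum2=195
  after byte 4 (0xC5): sum1=146, sum2=86
  after byte 5 (0x45): sum1=215, sum2=46
Checksum = sum2·256 + sum1 = 46·256 + 215 = 11991 = 0x2ED7.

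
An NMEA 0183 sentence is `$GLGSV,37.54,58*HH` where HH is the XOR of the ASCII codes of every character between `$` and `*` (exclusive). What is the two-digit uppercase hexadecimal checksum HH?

6F

XOR the ASCII codes of the payload characters:
  'G' = 0x47 → acc = 0x47
  'L' = 0x4C → acc = 0x0B
  'G' = 0x47 → acc = 0x4C
  'S' = 0x53 → acc = 0x1F
  'V' = 0x56 → acc = 0x49
  ',' = 0x2C → acc = 0x65
  '3' = 0x33 → acc = 0x56
  '7' = 0x37 → acc = 0x61
  '.' = 0x2E → acc = 0x4F
  '5' = 0x35 → acc = 0x7A
  '4' = 0x34 → acc = 0x4E
  ',' = 0x2C → acc = 0x62
  '5' = 0x35 → acc = 0x57
  '8' = 0x38 → acc = 0x6F
Checksum = 0x6F.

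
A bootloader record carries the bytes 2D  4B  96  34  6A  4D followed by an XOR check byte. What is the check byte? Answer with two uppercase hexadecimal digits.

E3

XOR the bytes together:
  start with 0x2D
  0x2D ⊕ 0x4B = 0x66
  0x66 ⊕ 0x96 = 0xF0
  0xF0 ⊕ 0x34 = 0xC4
  0xC4 ⊕ 0x6A = 0xAE
  0xAE ⊕ 0x4D = 0xE3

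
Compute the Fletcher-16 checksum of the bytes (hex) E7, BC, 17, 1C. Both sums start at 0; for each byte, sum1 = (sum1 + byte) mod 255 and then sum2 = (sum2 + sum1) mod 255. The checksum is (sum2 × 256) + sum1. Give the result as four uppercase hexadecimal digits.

Running sums (mod 255):
  after byte 0 (E7): sum1=231, sum2=231
  after byte 1 (BC): sum1=164, sum2=140
  after byte 2 (17): sum1=187, sum2=72
  after byte 3 (1C): sum1=215, sum2=32
Checksum = sum2·256 + sum1 = 32·256 + 215 = 8407 = 0x20D7.

20D7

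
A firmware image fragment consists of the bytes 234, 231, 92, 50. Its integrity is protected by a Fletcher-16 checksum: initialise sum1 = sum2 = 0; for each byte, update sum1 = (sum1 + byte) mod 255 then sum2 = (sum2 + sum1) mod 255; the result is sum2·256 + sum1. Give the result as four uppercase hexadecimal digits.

Running sums (mod 255):
  after byte 0 (234): sum1=234, sum2=234
  after byte 1 (231): sum1=210, sum2=189
  after byte 2 (92): sum1=47, sum2=236
  after byte 3 (50): sum1=97, sum2=78
Checksum = sum2·256 + sum1 = 78·256 + 97 = 20065 = 0x4E61.

4E61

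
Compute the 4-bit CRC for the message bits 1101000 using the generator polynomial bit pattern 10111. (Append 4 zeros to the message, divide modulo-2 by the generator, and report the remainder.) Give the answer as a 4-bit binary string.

Append 4 zeros: 11010000000. Divide by 10111 (XOR where the leading bit is 1):
  pos 0: 11010 XOR 10111 = 01101
  pos 1: 11010 XOR 10111 = 01101
  pos 2: 11010 XOR 10111 = 01101
  pos 3: 11010 XOR 10111 = 01101
  pos 4: 11010 XOR 10111 = 01101
  pos 5: 11010 XOR 10111 = 01101
  pos 6: 11010 XOR 10111 = 01101
Remainder (last 4 bits) = 1101. This is the CRC / FCS.

1101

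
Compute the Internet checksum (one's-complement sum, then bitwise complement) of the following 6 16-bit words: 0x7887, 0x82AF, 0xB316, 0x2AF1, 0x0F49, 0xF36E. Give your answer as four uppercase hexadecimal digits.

2409

One's-complement addition (fold any carry out of bit 15 back into bit 0):
  0x7887 + 0x82AF = 0x0FB36
  0xFB36 + 0xB316 = 0x1AE4C → wrap carry → 0xAE4D
  0xAE4D + 0x2AF1 = 0x0D93E
  0xD93E + 0x0F49 = 0x0E887
  0xE887 + 0xF36E = 0x1DBF5 → wrap carry → 0xDBF6
One's-complement sum = 0xDBF6.
Checksum = ~0xDBF6 & 0xFFFF = 0x2409.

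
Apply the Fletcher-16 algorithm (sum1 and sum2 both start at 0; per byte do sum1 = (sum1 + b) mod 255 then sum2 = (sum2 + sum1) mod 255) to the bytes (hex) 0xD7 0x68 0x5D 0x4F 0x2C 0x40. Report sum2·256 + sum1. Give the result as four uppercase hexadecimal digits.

1559

Running sums (mod 255):
  after byte 0 (0xD7): sum1=215, sum2=215
  after byte 1 (0x68): sum1=64, sum2=24
  after byte 2 (0x5D): sum1=157, sum2=181
  after byte 3 (0x4F): sum1=236, sum2=162
  after byte 4 (0x2C): sum1=25, sum2=187
  after byte 5 (0x40): sum1=89, sum2=21
Checksum = sum2·256 + sum1 = 21·256 + 89 = 5465 = 0x1559.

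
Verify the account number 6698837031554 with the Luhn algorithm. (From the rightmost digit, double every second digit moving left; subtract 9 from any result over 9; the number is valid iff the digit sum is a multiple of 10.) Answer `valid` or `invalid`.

From the right, keep odd positions and double even positions (subtract 9 from any doubled value over 9):
  doubled (positions 2,4,...): 1 2 0 6 7 3 → sum 19
  kept (positions 1,3,...): 4 5 3 7 8 9 6 → sum 42
Total = 61.
61 mod 10 = 1, so the number is invalid.

invalid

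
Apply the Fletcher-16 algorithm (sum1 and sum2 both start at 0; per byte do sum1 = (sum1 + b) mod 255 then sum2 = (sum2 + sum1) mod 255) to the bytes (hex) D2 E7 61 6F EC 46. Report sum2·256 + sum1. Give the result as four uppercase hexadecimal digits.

6CBE

Running sums (mod 255):
  after byte 0 (D2): sum1=210, sum2=210
  after byte 1 (E7): sum1=186, sum2=141
  after byte 2 (61): sum1=28, sum2=169
  after byte 3 (6F): sum1=139, sum2=53
  after byte 4 (EC): sum1=120, sum2=173
  after byte 5 (46): sum1=190, sum2=108
Checksum = sum2·256 + sum1 = 108·256 + 190 = 27838 = 0x6CBE.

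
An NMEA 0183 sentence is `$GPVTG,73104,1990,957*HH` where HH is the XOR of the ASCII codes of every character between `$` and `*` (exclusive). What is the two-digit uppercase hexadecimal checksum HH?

XOR the ASCII codes of the payload characters:
  'G' = 0x47 → acc = 0x47
  'P' = 0x50 → acc = 0x17
  'V' = 0x56 → acc = 0x41
  'T' = 0x54 → acc = 0x15
  'G' = 0x47 → acc = 0x52
  ',' = 0x2C → acc = 0x7E
  '7' = 0x37 → acc = 0x49
  '3' = 0x33 → acc = 0x7A
  '1' = 0x31 → acc = 0x4B
  '0' = 0x30 → acc = 0x7B
  '4' = 0x34 → acc = 0x4F
  ',' = 0x2C → acc = 0x63
  '1' = 0x31 → acc = 0x52
  '9' = 0x39 → acc = 0x6B
  '9' = 0x39 → acc = 0x52
  '0' = 0x30 → acc = 0x62
  ',' = 0x2C → acc = 0x4E
  '9' = 0x39 → acc = 0x77
  '5' = 0x35 → acc = 0x42
  '7' = 0x37 → acc = 0x75
Checksum = 0x75.

75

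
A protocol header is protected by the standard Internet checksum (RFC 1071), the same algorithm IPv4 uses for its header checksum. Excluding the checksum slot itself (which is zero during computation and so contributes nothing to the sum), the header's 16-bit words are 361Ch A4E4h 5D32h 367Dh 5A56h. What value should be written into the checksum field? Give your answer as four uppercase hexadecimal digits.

One's-complement addition (fold any carry out of bit 15 back into bit 0):
  0x361C + 0xA4E4 = 0x0DB00
  0xDB00 + 0x5D32 = 0x13832 → wrap carry → 0x3833
  0x3833 + 0x367D = 0x06EB0
  0x6EB0 + 0x5A56 = 0x0C906
One's-complement sum = 0xC906.
Checksum = ~0xC906 & 0xFFFF = 0x36F9.

36F9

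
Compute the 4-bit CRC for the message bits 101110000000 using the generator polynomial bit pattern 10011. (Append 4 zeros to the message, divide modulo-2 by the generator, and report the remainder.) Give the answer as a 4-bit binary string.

1101

Append 4 zeros: 1011100000000000. Divide by 10011 (XOR where the leading bit is 1):
  pos 0: 10111 XOR 10011 = 00100
  pos 2: 10000 XOR 10011 = 00011
  pos 5: 11000 XOR 10011 = 01011
  pos 6: 10110 XOR 10011 = 00101
  pos 8: 10100 XOR 10011 = 00111
  pos 10: 11100 XOR 10011 = 01111
  pos 11: 11110 XOR 10011 = 01101
Remainder (last 4 bits) = 1101. This is the CRC / FCS.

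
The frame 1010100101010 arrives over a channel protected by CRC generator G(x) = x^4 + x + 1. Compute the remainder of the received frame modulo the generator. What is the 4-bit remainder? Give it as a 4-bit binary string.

Modulo-2 division of 1010100101010 by 10011:
  pos 0: 10101 XOR 10011 = 00110
  pos 2: 11000 XOR 10011 = 01011
  pos 3: 10111 XOR 10011 = 00100
  pos 5: 10001 XOR 10011 = 00010
  pos 8: 10010 XOR 10011 = 00001
Remainder = 0001 (nonzero — an error is detected).

0001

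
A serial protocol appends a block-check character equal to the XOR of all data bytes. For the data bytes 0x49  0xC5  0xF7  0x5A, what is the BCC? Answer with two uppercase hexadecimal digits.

21

XOR the bytes together:
  start with 0x49
  0x49 ⊕ 0xC5 = 0x8C
  0x8C ⊕ 0xF7 = 0x7B
  0x7B ⊕ 0x5A = 0x21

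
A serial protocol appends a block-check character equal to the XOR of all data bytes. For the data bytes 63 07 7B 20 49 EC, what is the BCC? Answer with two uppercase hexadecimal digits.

XOR the bytes together:
  start with 0x63
  0x63 ⊕ 0x07 = 0x64
  0x64 ⊕ 0x7B = 0x1F
  0x1F ⊕ 0x20 = 0x3F
  0x3F ⊕ 0x49 = 0x76
  0x76 ⊕ 0xEC = 0x9A

9A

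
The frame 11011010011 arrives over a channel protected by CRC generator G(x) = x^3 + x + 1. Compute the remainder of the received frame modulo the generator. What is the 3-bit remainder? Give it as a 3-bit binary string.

110

Modulo-2 division of 11011010011 by 1011:
  pos 0: 1101 XOR 1011 = 0110
  pos 1: 1101 XOR 1011 = 0110
  pos 2: 1100 XOR 1011 = 0111
  pos 3: 1111 XOR 1011 = 0100
  pos 4: 1000 XOR 1011 = 0011
  pos 6: 1101 XOR 1011 = 0110
  pos 7: 1101 XOR 1011 = 0110
Remainder = 110 (nonzero — an error is detected).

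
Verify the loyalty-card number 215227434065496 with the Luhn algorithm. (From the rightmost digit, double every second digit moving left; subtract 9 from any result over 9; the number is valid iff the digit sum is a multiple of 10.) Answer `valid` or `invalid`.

valid

From the right, keep odd positions and double even positions (subtract 9 from any doubled value over 9):
  doubled (positions 2,4,...): 9 1 0 6 5 4 2 → sum 27
  kept (positions 1,3,...): 6 4 6 4 4 2 5 2 → sum 33
Total = 60.
60 mod 10 = 0, so the number is valid.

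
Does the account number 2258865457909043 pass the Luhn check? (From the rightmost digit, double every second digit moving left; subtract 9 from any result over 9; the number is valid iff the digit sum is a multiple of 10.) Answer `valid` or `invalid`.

valid

From the right, keep odd positions and double even positions (subtract 9 from any doubled value over 9):
  doubled (positions 2,4,...): 8 9 9 1 1 7 1 4 → sum 40
  kept (positions 1,3,...): 3 0 0 7 4 6 8 2 → sum 30
Total = 70.
70 mod 10 = 0, so the number is valid.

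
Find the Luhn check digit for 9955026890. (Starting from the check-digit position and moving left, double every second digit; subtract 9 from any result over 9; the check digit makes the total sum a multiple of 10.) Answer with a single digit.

Partial digits right→left: 0 9 8 6 2 0 5 5 9 9
Double every second digit counting from the check-digit position (so the 1st, 3rd, 5th, ... of the partial from the right).
  doubled (with −9 where >9): 0 7 4 1 9 → sum 21
  kept as-is: 9 6 0 5 9 → sum 29
Total = 21 + 29 = 50.
Check digit = (10 − (50 mod 10)) mod 10 = 0.

0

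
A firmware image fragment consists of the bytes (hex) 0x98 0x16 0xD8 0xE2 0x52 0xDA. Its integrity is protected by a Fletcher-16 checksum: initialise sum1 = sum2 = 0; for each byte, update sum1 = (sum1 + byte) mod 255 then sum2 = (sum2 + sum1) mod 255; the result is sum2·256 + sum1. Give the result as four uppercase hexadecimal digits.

Running sums (mod 255):
  after byte 0 (0x98): sum1=152, sum2=152
  after byte 1 (0x16): sum1=174, sum2=71
  after byte 2 (0xD8): sum1=135, sum2=206
  after byte 3 (0xE2): sum1=106, sum2=57
  after byte 4 (0x52): sum1=188, sum2=245
  after byte 5 (0xDA): sum1=151, sum2=141
Checksum = sum2·256 + sum1 = 141·256 + 151 = 36247 = 0x8D97.

8D97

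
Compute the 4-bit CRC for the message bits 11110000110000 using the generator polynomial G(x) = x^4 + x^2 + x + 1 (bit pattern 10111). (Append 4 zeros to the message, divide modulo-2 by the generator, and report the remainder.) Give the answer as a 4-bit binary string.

Append 4 zeros: 111100001100000000. Divide by 10111 (XOR where the leading bit is 1):
  pos 0: 11110 XOR 10111 = 01001
  pos 1: 10010 XOR 10111 = 00101
  pos 3: 10100 XOR 10111 = 00011
  pos 6: 11110 XOR 10111 = 01001
  pos 7: 10010 XOR 10111 = 00101
  pos 9: 10100 XOR 10111 = 00011
  pos 12: 11000 XOR 10111 = 01111
  pos 13: 11110 XOR 10111 = 01001
Remainder (last 4 bits) = 1001. This is the CRC / FCS.

1001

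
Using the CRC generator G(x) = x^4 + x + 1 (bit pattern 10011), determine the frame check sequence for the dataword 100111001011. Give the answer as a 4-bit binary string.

1001

Append 4 zeros: 1001110010110000. Divide by 10011 (XOR where the leading bit is 1):
  pos 0: 10011 XOR 10011 = 00000
  pos 5: 10010 XOR 10011 = 00001
  pos 9: 11100 XOR 10011 = 01111
  pos 10: 11110 XOR 10011 = 01101
  pos 11: 11010 XOR 10011 = 01001
Remainder (last 4 bits) = 1001. This is the CRC / FCS.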